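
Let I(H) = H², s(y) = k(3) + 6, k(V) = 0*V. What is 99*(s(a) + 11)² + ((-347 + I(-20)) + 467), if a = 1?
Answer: 29131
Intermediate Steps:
k(V) = 0
s(y) = 6 (s(y) = 0 + 6 = 6)
99*(s(a) + 11)² + ((-347 + I(-20)) + 467) = 99*(6 + 11)² + ((-347 + (-20)²) + 467) = 99*17² + ((-347 + 400) + 467) = 99*289 + (53 + 467) = 28611 + 520 = 29131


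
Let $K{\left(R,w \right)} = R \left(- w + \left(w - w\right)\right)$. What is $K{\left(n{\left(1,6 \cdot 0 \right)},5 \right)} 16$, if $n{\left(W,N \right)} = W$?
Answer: $-80$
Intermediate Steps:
$K{\left(R,w \right)} = - R w$ ($K{\left(R,w \right)} = R \left(- w + 0\right) = R \left(- w\right) = - R w$)
$K{\left(n{\left(1,6 \cdot 0 \right)},5 \right)} 16 = \left(-1\right) 1 \cdot 5 \cdot 16 = \left(-5\right) 16 = -80$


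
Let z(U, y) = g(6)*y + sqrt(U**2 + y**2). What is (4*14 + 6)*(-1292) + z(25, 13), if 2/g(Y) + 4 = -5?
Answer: -720962/9 + sqrt(794) ≈ -80079.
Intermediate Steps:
g(Y) = -2/9 (g(Y) = 2/(-4 - 5) = 2/(-9) = 2*(-1/9) = -2/9)
z(U, y) = sqrt(U**2 + y**2) - 2*y/9 (z(U, y) = -2*y/9 + sqrt(U**2 + y**2) = sqrt(U**2 + y**2) - 2*y/9)
(4*14 + 6)*(-1292) + z(25, 13) = (4*14 + 6)*(-1292) + (sqrt(25**2 + 13**2) - 2/9*13) = (56 + 6)*(-1292) + (sqrt(625 + 169) - 26/9) = 62*(-1292) + (sqrt(794) - 26/9) = -80104 + (-26/9 + sqrt(794)) = -720962/9 + sqrt(794)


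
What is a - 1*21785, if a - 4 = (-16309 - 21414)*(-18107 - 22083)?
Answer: 1516065589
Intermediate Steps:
a = 1516087374 (a = 4 + (-16309 - 21414)*(-18107 - 22083) = 4 - 37723*(-40190) = 4 + 1516087370 = 1516087374)
a - 1*21785 = 1516087374 - 1*21785 = 1516087374 - 21785 = 1516065589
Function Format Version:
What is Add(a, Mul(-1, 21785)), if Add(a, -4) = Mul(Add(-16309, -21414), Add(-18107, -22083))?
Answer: 1516065589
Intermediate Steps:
a = 1516087374 (a = Add(4, Mul(Add(-16309, -21414), Add(-18107, -22083))) = Add(4, Mul(-37723, -40190)) = Add(4, 1516087370) = 1516087374)
Add(a, Mul(-1, 21785)) = Add(1516087374, Mul(-1, 21785)) = Add(1516087374, -21785) = 1516065589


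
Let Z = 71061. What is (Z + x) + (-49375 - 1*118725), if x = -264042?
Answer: -361081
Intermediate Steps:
(Z + x) + (-49375 - 1*118725) = (71061 - 264042) + (-49375 - 1*118725) = -192981 + (-49375 - 118725) = -192981 - 168100 = -361081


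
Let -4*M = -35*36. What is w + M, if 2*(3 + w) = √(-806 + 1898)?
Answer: 312 + √273 ≈ 328.52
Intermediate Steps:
M = 315 (M = -(-35)*36/4 = -¼*(-1260) = 315)
w = -3 + √273 (w = -3 + √(-806 + 1898)/2 = -3 + √1092/2 = -3 + (2*√273)/2 = -3 + √273 ≈ 13.523)
w + M = (-3 + √273) + 315 = 312 + √273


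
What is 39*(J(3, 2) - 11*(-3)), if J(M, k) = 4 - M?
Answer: 1326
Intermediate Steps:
39*(J(3, 2) - 11*(-3)) = 39*((4 - 1*3) - 11*(-3)) = 39*((4 - 3) + 33) = 39*(1 + 33) = 39*34 = 1326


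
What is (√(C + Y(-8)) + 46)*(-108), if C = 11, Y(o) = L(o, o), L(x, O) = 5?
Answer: -5400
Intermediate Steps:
Y(o) = 5
(√(C + Y(-8)) + 46)*(-108) = (√(11 + 5) + 46)*(-108) = (√16 + 46)*(-108) = (4 + 46)*(-108) = 50*(-108) = -5400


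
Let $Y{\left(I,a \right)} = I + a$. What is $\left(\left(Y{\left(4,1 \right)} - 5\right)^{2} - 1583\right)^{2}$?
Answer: $2505889$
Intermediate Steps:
$\left(\left(Y{\left(4,1 \right)} - 5\right)^{2} - 1583\right)^{2} = \left(\left(\left(4 + 1\right) - 5\right)^{2} - 1583\right)^{2} = \left(\left(5 - 5\right)^{2} - 1583\right)^{2} = \left(0^{2} - 1583\right)^{2} = \left(0 - 1583\right)^{2} = \left(-1583\right)^{2} = 2505889$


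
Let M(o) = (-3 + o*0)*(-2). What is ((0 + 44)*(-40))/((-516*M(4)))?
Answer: 220/387 ≈ 0.56848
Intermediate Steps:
M(o) = 6 (M(o) = (-3 + 0)*(-2) = -3*(-2) = 6)
((0 + 44)*(-40))/((-516*M(4))) = ((0 + 44)*(-40))/((-516*6)) = (44*(-40))/(-3096) = -1760*(-1/3096) = 220/387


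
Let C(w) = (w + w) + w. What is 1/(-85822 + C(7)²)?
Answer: -1/85381 ≈ -1.1712e-5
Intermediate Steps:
C(w) = 3*w (C(w) = 2*w + w = 3*w)
1/(-85822 + C(7)²) = 1/(-85822 + (3*7)²) = 1/(-85822 + 21²) = 1/(-85822 + 441) = 1/(-85381) = -1/85381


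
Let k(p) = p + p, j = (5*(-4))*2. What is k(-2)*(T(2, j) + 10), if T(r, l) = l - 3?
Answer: 132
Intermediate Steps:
j = -40 (j = -20*2 = -40)
k(p) = 2*p
T(r, l) = -3 + l
k(-2)*(T(2, j) + 10) = (2*(-2))*((-3 - 40) + 10) = -4*(-43 + 10) = -4*(-33) = 132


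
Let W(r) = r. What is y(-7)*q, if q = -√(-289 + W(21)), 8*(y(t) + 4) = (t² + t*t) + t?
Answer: -59*I*√67/4 ≈ -120.73*I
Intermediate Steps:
y(t) = -4 + t²/4 + t/8 (y(t) = -4 + ((t² + t*t) + t)/8 = -4 + ((t² + t²) + t)/8 = -4 + (2*t² + t)/8 = -4 + (t + 2*t²)/8 = -4 + (t²/4 + t/8) = -4 + t²/4 + t/8)
q = -2*I*√67 (q = -√(-289 + 21) = -√(-268) = -2*I*√67 ≈ -16.371*I)
y(-7)*q = (-4 + (¼)*(-7)² + (⅛)*(-7))*(-2*I*√67) = (-4 + (¼)*49 - 7/8)*(-2*I*√67) = (-4 + 49/4 - 7/8)*(-2*I*√67) = 59*(-2*I*√67)/8 = -59*I*√67/4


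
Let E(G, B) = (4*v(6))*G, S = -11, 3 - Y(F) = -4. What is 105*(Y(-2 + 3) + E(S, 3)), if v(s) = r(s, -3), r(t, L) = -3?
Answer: 14595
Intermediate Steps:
Y(F) = 7 (Y(F) = 3 - 1*(-4) = 3 + 4 = 7)
v(s) = -3
E(G, B) = -12*G (E(G, B) = (4*(-3))*G = -12*G)
105*(Y(-2 + 3) + E(S, 3)) = 105*(7 - 12*(-11)) = 105*(7 + 132) = 105*139 = 14595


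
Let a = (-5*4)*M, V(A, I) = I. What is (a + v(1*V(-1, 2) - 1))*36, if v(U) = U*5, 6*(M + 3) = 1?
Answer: 2220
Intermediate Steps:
M = -17/6 (M = -3 + (1/6)*1 = -3 + 1/6 = -17/6 ≈ -2.8333)
v(U) = 5*U
a = 170/3 (a = -5*4*(-17/6) = -20*(-17/6) = 170/3 ≈ 56.667)
(a + v(1*V(-1, 2) - 1))*36 = (170/3 + 5*(1*2 - 1))*36 = (170/3 + 5*(2 - 1))*36 = (170/3 + 5*1)*36 = (170/3 + 5)*36 = (185/3)*36 = 2220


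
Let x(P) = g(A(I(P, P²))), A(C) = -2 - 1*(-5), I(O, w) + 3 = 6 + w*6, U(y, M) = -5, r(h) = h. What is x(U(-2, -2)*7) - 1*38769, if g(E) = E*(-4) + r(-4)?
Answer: -38785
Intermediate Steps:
I(O, w) = 3 + 6*w (I(O, w) = -3 + (6 + w*6) = -3 + (6 + 6*w) = 3 + 6*w)
A(C) = 3 (A(C) = -2 + 5 = 3)
g(E) = -4 - 4*E (g(E) = E*(-4) - 4 = -4*E - 4 = -4 - 4*E)
x(P) = -16 (x(P) = -4 - 4*3 = -4 - 12 = -16)
x(U(-2, -2)*7) - 1*38769 = -16 - 1*38769 = -16 - 38769 = -38785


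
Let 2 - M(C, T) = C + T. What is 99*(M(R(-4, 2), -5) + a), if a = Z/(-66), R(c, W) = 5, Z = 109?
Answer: 69/2 ≈ 34.500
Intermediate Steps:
a = -109/66 (a = 109/(-66) = 109*(-1/66) = -109/66 ≈ -1.6515)
M(C, T) = 2 - C - T (M(C, T) = 2 - (C + T) = 2 + (-C - T) = 2 - C - T)
99*(M(R(-4, 2), -5) + a) = 99*((2 - 1*5 - 1*(-5)) - 109/66) = 99*((2 - 5 + 5) - 109/66) = 99*(2 - 109/66) = 99*(23/66) = 69/2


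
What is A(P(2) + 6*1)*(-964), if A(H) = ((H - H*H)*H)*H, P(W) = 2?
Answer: 3454976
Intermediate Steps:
A(H) = H²*(H - H²) (A(H) = ((H - H²)*H)*H = (H*(H - H²))*H = H²*(H - H²))
A(P(2) + 6*1)*(-964) = ((2 + 6*1)³*(1 - (2 + 6*1)))*(-964) = ((2 + 6)³*(1 - (2 + 6)))*(-964) = (8³*(1 - 1*8))*(-964) = (512*(1 - 8))*(-964) = (512*(-7))*(-964) = -3584*(-964) = 3454976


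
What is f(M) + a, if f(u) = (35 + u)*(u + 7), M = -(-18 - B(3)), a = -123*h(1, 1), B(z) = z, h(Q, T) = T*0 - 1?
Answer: 1691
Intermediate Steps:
h(Q, T) = -1 (h(Q, T) = 0 - 1 = -1)
a = 123 (a = -123*(-1) = 123)
M = 21 (M = -(-18 - 1*3) = -(-18 - 3) = -1*(-21) = 21)
f(u) = (7 + u)*(35 + u) (f(u) = (35 + u)*(7 + u) = (7 + u)*(35 + u))
f(M) + a = (245 + 21**2 + 42*21) + 123 = (245 + 441 + 882) + 123 = 1568 + 123 = 1691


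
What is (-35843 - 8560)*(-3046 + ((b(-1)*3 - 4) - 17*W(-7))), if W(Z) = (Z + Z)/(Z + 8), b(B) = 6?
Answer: 124061982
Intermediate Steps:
W(Z) = 2*Z/(8 + Z) (W(Z) = (2*Z)/(8 + Z) = 2*Z/(8 + Z))
(-35843 - 8560)*(-3046 + ((b(-1)*3 - 4) - 17*W(-7))) = (-35843 - 8560)*(-3046 + ((6*3 - 4) - 34*(-7)/(8 - 7))) = -44403*(-3046 + ((18 - 4) - 34*(-7)/1)) = -44403*(-3046 + (14 - 34*(-7))) = -44403*(-3046 + (14 - 17*(-14))) = -44403*(-3046 + (14 + 238)) = -44403*(-3046 + 252) = -44403*(-2794) = 124061982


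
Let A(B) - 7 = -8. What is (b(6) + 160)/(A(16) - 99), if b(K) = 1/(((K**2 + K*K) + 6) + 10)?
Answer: -14081/8800 ≈ -1.6001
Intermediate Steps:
b(K) = 1/(16 + 2*K**2) (b(K) = 1/(((K**2 + K**2) + 6) + 10) = 1/((2*K**2 + 6) + 10) = 1/((6 + 2*K**2) + 10) = 1/(16 + 2*K**2))
A(B) = -1 (A(B) = 7 - 8 = -1)
(b(6) + 160)/(A(16) - 99) = (1/(2*(8 + 6**2)) + 160)/(-1 - 99) = (1/(2*(8 + 36)) + 160)/(-100) = ((1/2)/44 + 160)*(-1/100) = ((1/2)*(1/44) + 160)*(-1/100) = (1/88 + 160)*(-1/100) = (14081/88)*(-1/100) = -14081/8800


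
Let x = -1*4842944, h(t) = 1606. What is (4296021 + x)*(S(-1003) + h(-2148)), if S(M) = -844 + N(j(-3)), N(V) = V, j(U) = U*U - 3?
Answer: -420036864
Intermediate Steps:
j(U) = -3 + U² (j(U) = U² - 3 = -3 + U²)
x = -4842944
S(M) = -838 (S(M) = -844 + (-3 + (-3)²) = -844 + (-3 + 9) = -844 + 6 = -838)
(4296021 + x)*(S(-1003) + h(-2148)) = (4296021 - 4842944)*(-838 + 1606) = -546923*768 = -420036864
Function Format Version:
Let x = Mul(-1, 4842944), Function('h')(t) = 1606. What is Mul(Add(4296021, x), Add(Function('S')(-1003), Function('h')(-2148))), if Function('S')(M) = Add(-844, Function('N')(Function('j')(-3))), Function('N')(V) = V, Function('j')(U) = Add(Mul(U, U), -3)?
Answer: -420036864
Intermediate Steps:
Function('j')(U) = Add(-3, Pow(U, 2)) (Function('j')(U) = Add(Pow(U, 2), -3) = Add(-3, Pow(U, 2)))
x = -4842944
Function('S')(M) = -838 (Function('S')(M) = Add(-844, Add(-3, Pow(-3, 2))) = Add(-844, Add(-3, 9)) = Add(-844, 6) = -838)
Mul(Add(4296021, x), Add(Function('S')(-1003), Function('h')(-2148))) = Mul(Add(4296021, -4842944), Add(-838, 1606)) = Mul(-546923, 768) = -420036864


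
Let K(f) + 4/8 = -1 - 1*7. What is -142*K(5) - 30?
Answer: 1177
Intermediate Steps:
K(f) = -17/2 (K(f) = -½ + (-1 - 1*7) = -½ + (-1 - 7) = -½ - 8 = -17/2)
-142*K(5) - 30 = -142*(-17/2) - 30 = 1207 - 30 = 1177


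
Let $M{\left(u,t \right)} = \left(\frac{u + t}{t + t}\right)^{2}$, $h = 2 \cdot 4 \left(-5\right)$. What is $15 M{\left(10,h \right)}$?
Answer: $\frac{135}{64} \approx 2.1094$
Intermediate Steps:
$h = -40$ ($h = 8 \left(-5\right) = -40$)
$M{\left(u,t \right)} = \frac{\left(t + u\right)^{2}}{4 t^{2}}$ ($M{\left(u,t \right)} = \left(\frac{t + u}{2 t}\right)^{2} = \frac{\left(t + u\right)^{2}}{4 t^{2}}$)
$15 M{\left(10,h \right)} = 15 \frac{\left(-40 + 10\right)^{2}}{4 \cdot 1600} = 15 \cdot \frac{1}{4} \cdot \frac{1}{1600} \left(-30\right)^{2} = 15 \cdot \frac{1}{4} \cdot \frac{1}{1600} \cdot 900 = 15 \cdot \frac{9}{64} = \frac{135}{64}$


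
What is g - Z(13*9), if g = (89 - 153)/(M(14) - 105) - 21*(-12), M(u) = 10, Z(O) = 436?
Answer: -17416/95 ≈ -183.33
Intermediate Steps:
g = 24004/95 (g = (89 - 153)/(10 - 105) - 21*(-12) = -64/(-95) + 252 = -64*(-1/95) + 252 = 64/95 + 252 = 24004/95 ≈ 252.67)
g - Z(13*9) = 24004/95 - 1*436 = 24004/95 - 436 = -17416/95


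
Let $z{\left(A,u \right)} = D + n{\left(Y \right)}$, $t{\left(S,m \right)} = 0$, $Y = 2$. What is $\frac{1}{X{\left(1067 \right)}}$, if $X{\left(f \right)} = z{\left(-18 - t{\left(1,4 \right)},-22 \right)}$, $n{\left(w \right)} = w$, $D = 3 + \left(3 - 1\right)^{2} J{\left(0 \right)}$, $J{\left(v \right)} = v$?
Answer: $\frac{1}{5} \approx 0.2$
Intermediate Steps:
$D = 3$ ($D = 3 + \left(3 - 1\right)^{2} \cdot 0 = 3 + 2^{2} \cdot 0 = 3 + 4 \cdot 0 = 3 + 0 = 3$)
$z{\left(A,u \right)} = 5$ ($z{\left(A,u \right)} = 3 + 2 = 5$)
$X{\left(f \right)} = 5$
$\frac{1}{X{\left(1067 \right)}} = \frac{1}{5}$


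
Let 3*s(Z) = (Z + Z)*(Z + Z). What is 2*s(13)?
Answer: 1352/3 ≈ 450.67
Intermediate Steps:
s(Z) = 4*Z²/3 (s(Z) = ((Z + Z)*(Z + Z))/3 = ((2*Z)*(2*Z))/3 = (4*Z²)/3 = 4*Z²/3)
2*s(13) = 2*((4/3)*13²) = 2*((4/3)*169) = 2*(676/3) = 1352/3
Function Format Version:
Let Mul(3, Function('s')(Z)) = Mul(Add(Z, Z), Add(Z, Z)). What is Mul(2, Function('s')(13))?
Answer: Rational(1352, 3) ≈ 450.67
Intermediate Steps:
Function('s')(Z) = Mul(Rational(4, 3), Pow(Z, 2)) (Function('s')(Z) = Mul(Rational(1, 3), Mul(Add(Z, Z), Add(Z, Z))) = Mul(Rational(1, 3), Mul(Mul(2, Z), Mul(2, Z))) = Mul(Rational(1, 3), Mul(4, Pow(Z, 2))) = Mul(Rational(4, 3), Pow(Z, 2)))
Mul(2, Function('s')(13)) = Mul(2, Mul(Rational(4, 3), Pow(13, 2))) = Mul(2, Mul(Rational(4, 3), 169)) = Mul(2, Rational(676, 3)) = Rational(1352, 3)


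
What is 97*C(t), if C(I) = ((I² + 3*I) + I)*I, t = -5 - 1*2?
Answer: -14259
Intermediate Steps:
t = -7 (t = -5 - 2 = -7)
C(I) = I*(I² + 4*I) (C(I) = (I² + 4*I)*I = I*(I² + 4*I))
97*C(t) = 97*((-7)²*(4 - 7)) = 97*(49*(-3)) = 97*(-147) = -14259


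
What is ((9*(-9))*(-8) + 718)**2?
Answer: 1865956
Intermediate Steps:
((9*(-9))*(-8) + 718)**2 = (-81*(-8) + 718)**2 = (648 + 718)**2 = 1366**2 = 1865956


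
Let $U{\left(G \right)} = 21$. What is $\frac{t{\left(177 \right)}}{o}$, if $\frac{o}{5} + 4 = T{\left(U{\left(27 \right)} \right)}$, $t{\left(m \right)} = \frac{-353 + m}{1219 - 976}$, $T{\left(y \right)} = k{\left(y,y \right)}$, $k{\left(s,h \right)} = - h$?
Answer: $\frac{176}{30375} \approx 0.0057942$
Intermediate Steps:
$T{\left(y \right)} = - y$
$t{\left(m \right)} = - \frac{353}{243} + \frac{m}{243}$ ($t{\left(m \right)} = \frac{-353 + m}{243} = \left(-353 + m\right) \frac{1}{243} = - \frac{353}{243} + \frac{m}{243}$)
$o = -125$ ($o = -20 + 5 \left(\left(-1\right) 21\right) = -20 + 5 \left(-21\right) = -20 - 105 = -125$)
$\frac{t{\left(177 \right)}}{o} = \frac{- \frac{353}{243} + \frac{1}{243} \cdot 177}{-125} = \left(- \frac{353}{243} + \frac{59}{81}\right) \left(- \frac{1}{125}\right) = \left(- \frac{176}{243}\right) \left(- \frac{1}{125}\right) = \frac{176}{30375}$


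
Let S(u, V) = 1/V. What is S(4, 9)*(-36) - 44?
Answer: -48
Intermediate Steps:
S(4, 9)*(-36) - 44 = -36/9 - 44 = (⅑)*(-36) - 44 = -4 - 44 = -48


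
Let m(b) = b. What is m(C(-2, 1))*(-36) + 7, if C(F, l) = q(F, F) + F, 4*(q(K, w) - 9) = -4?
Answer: -209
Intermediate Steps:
q(K, w) = 8 (q(K, w) = 9 + (¼)*(-4) = 9 - 1 = 8)
C(F, l) = 8 + F
m(C(-2, 1))*(-36) + 7 = (8 - 2)*(-36) + 7 = 6*(-36) + 7 = -216 + 7 = -209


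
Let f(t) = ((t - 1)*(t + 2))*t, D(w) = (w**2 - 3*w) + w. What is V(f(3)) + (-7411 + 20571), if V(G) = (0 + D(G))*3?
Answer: 15680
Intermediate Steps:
D(w) = w**2 - 2*w
f(t) = t*(-1 + t)*(2 + t) (f(t) = ((-1 + t)*(2 + t))*t = t*(-1 + t)*(2 + t))
V(G) = 3*G*(-2 + G) (V(G) = (0 + G*(-2 + G))*3 = (G*(-2 + G))*3 = 3*G*(-2 + G))
V(f(3)) + (-7411 + 20571) = 3*(3*(-2 + 3 + 3**2))*(-2 + 3*(-2 + 3 + 3**2)) + (-7411 + 20571) = 3*(3*(-2 + 3 + 9))*(-2 + 3*(-2 + 3 + 9)) + 13160 = 3*(3*10)*(-2 + 3*10) + 13160 = 3*30*(-2 + 30) + 13160 = 3*30*28 + 13160 = 2520 + 13160 = 15680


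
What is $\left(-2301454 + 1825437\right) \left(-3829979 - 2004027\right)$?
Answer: $2777086034102$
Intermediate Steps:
$\left(-2301454 + 1825437\right) \left(-3829979 - 2004027\right) = \left(-476017\right) \left(-5834006\right) = 2777086034102$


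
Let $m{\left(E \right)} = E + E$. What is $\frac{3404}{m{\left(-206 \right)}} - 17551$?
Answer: $- \frac{1808604}{103} \approx -17559.0$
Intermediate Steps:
$m{\left(E \right)} = 2 E$
$\frac{3404}{m{\left(-206 \right)}} - 17551 = \frac{3404}{2 \left(-206\right)} - 17551 = \frac{3404}{-412} - 17551 = 3404 \left(- \frac{1}{412}\right) - 17551 = - \frac{851}{103} - 17551 = - \frac{1808604}{103}$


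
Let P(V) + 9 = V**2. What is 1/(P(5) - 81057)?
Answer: -1/81041 ≈ -1.2339e-5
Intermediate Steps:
P(V) = -9 + V**2
1/(P(5) - 81057) = 1/((-9 + 5**2) - 81057) = 1/((-9 + 25) - 81057) = 1/(16 - 81057) = 1/(-81041) = -1/81041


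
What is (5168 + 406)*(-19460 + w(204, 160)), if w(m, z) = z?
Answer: -107578200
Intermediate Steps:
(5168 + 406)*(-19460 + w(204, 160)) = (5168 + 406)*(-19460 + 160) = 5574*(-19300) = -107578200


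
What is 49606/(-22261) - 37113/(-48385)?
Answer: -1574013817/1077098485 ≈ -1.4613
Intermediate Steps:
49606/(-22261) - 37113/(-48385) = 49606*(-1/22261) - 37113*(-1/48385) = -49606/22261 + 37113/48385 = -1574013817/1077098485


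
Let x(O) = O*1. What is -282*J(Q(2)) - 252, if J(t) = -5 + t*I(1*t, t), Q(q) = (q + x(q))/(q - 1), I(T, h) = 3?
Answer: -2226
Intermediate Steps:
x(O) = O
Q(q) = 2*q/(-1 + q) (Q(q) = (q + q)/(q - 1) = (2*q)/(-1 + q) = 2*q/(-1 + q))
J(t) = -5 + 3*t (J(t) = -5 + t*3 = -5 + 3*t)
-282*J(Q(2)) - 252 = -282*(-5 + 3*(2*2/(-1 + 2))) - 252 = -282*(-5 + 3*(2*2/1)) - 252 = -282*(-5 + 3*(2*2*1)) - 252 = -282*(-5 + 3*4) - 252 = -282*(-5 + 12) - 252 = -282*7 - 252 = -1974 - 252 = -2226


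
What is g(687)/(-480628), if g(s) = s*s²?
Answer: -324242703/480628 ≈ -674.62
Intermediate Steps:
g(s) = s³
g(687)/(-480628) = 687³/(-480628) = 324242703*(-1/480628) = -324242703/480628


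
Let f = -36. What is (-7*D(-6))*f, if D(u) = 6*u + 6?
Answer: -7560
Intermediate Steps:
D(u) = 6 + 6*u
(-7*D(-6))*f = -7*(6 + 6*(-6))*(-36) = -7*(6 - 36)*(-36) = -7*(-30)*(-36) = 210*(-36) = -7560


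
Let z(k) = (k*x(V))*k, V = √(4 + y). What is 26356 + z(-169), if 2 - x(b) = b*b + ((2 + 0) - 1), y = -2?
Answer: -2205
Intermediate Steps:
V = √2 (V = √(4 - 2) = √2 ≈ 1.4142)
x(b) = 1 - b² (x(b) = 2 - (b*b + ((2 + 0) - 1)) = 2 - (b² + (2 - 1)) = 2 - (b² + 1) = 2 - (1 + b²) = 2 + (-1 - b²) = 1 - b²)
z(k) = -k² (z(k) = (k*(1 - (√2)²))*k = (k*(1 - 1*2))*k = (k*(1 - 2))*k = (k*(-1))*k = (-k)*k = -k²)
26356 + z(-169) = 26356 - 1*(-169)² = 26356 - 1*28561 = 26356 - 28561 = -2205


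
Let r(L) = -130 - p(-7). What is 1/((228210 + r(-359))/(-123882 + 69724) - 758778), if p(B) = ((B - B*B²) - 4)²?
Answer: -27079/20547008390 ≈ -1.3179e-6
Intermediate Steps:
p(B) = (-4 + B - B³)² (p(B) = ((B - B³) - 4)² = (-4 + B - B³)²)
r(L) = -110354 (r(L) = -130 - (4 + (-7)³ - 1*(-7))² = -130 - (4 - 343 + 7)² = -130 - 1*(-332)² = -130 - 1*110224 = -130 - 110224 = -110354)
1/((228210 + r(-359))/(-123882 + 69724) - 758778) = 1/((228210 - 110354)/(-123882 + 69724) - 758778) = 1/(117856/(-54158) - 758778) = 1/(117856*(-1/54158) - 758778) = 1/(-58928/27079 - 758778) = 1/(-20547008390/27079) = -27079/20547008390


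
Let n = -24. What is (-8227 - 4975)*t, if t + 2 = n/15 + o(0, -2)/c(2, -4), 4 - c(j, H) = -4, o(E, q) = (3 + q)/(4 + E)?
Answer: 3769171/80 ≈ 47115.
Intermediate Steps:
o(E, q) = (3 + q)/(4 + E)
c(j, H) = 8 (c(j, H) = 4 - 1*(-4) = 4 + 4 = 8)
t = -571/160 (t = -2 + (-24/15 + ((3 - 2)/(4 + 0))/8) = -2 + (-24*1/15 + (1/4)*(⅛)) = -2 + (-8/5 + ((¼)*1)*(⅛)) = -2 + (-8/5 + (¼)*(⅛)) = -2 + (-8/5 + 1/32) = -2 - 251/160 = -571/160 ≈ -3.5687)
(-8227 - 4975)*t = (-8227 - 4975)*(-571/160) = -13202*(-571/160) = 3769171/80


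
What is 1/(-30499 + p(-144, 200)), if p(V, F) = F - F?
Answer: -1/30499 ≈ -3.2788e-5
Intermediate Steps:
p(V, F) = 0
1/(-30499 + p(-144, 200)) = 1/(-30499 + 0) = 1/(-30499) = -1/30499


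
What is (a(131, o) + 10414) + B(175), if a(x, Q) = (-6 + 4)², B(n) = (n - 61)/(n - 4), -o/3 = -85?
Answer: 31256/3 ≈ 10419.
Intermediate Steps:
o = 255 (o = -3*(-85) = 255)
B(n) = (-61 + n)/(-4 + n)
a(x, Q) = 4 (a(x, Q) = (-2)² = 4)
(a(131, o) + 10414) + B(175) = (4 + 10414) + (-61 + 175)/(-4 + 175) = 10418 + 114/171 = 10418 + (1/171)*114 = 10418 + ⅔ = 31256/3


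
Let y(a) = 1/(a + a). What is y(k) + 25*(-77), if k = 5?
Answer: -19249/10 ≈ -1924.9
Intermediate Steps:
y(a) = 1/(2*a)
y(k) + 25*(-77) = (½)/5 + 25*(-77) = (½)*(⅕) - 1925 = ⅒ - 1925 = -19249/10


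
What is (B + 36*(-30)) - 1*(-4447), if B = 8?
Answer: 3375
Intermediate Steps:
(B + 36*(-30)) - 1*(-4447) = (8 + 36*(-30)) - 1*(-4447) = (8 - 1080) + 4447 = -1072 + 4447 = 3375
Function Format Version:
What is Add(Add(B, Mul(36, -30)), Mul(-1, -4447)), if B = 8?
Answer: 3375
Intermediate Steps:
Add(Add(B, Mul(36, -30)), Mul(-1, -4447)) = Add(Add(8, Mul(36, -30)), Mul(-1, -4447)) = Add(Add(8, -1080), 4447) = Add(-1072, 4447) = 3375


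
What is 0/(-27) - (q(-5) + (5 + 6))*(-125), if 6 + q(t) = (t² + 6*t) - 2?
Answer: -250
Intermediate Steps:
q(t) = -8 + t² + 6*t (q(t) = -6 + ((t² + 6*t) - 2) = -6 + (-2 + t² + 6*t) = -8 + t² + 6*t)
0/(-27) - (q(-5) + (5 + 6))*(-125) = 0/(-27) - ((-8 + (-5)² + 6*(-5)) + (5 + 6))*(-125) = 0*(-1/27) - ((-8 + 25 - 30) + 11)*(-125) = 0 - (-13 + 11)*(-125) = 0 - 1*(-2)*(-125) = 0 + 2*(-125) = 0 - 250 = -250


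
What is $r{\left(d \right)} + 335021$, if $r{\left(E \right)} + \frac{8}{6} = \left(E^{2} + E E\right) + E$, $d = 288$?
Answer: $\frac{1503587}{3} \approx 5.012 \cdot 10^{5}$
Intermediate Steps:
$r{\left(E \right)} = - \frac{4}{3} + E + 2 E^{2}$ ($r{\left(E \right)} = - \frac{4}{3} + \left(\left(E^{2} + E E\right) + E\right) = - \frac{4}{3} + \left(\left(E^{2} + E^{2}\right) + E\right) = - \frac{4}{3} + \left(2 E^{2} + E\right) = - \frac{4}{3} + \left(E + 2 E^{2}\right) = - \frac{4}{3} + E + 2 E^{2}$)
$r{\left(d \right)} + 335021 = \left(- \frac{4}{3} + 288 + 2 \cdot 288^{2}\right) + 335021 = \left(- \frac{4}{3} + 288 + 2 \cdot 82944\right) + 335021 = \left(- \frac{4}{3} + 288 + 165888\right) + 335021 = \frac{498524}{3} + 335021 = \frac{1503587}{3}$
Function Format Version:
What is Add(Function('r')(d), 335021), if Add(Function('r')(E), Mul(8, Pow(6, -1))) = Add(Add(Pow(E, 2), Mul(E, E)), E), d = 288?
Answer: Rational(1503587, 3) ≈ 5.0120e+5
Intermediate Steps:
Function('r')(E) = Add(Rational(-4, 3), E, Mul(2, Pow(E, 2))) (Function('r')(E) = Add(Rational(-4, 3), Add(Add(Pow(E, 2), Mul(E, E)), E)) = Add(Rational(-4, 3), Add(Add(Pow(E, 2), Pow(E, 2)), E)) = Add(Rational(-4, 3), Add(Mul(2, Pow(E, 2)), E)) = Add(Rational(-4, 3), Add(E, Mul(2, Pow(E, 2)))) = Add(Rational(-4, 3), E, Mul(2, Pow(E, 2))))
Add(Function('r')(d), 335021) = Add(Add(Rational(-4, 3), 288, Mul(2, Pow(288, 2))), 335021) = Add(Add(Rational(-4, 3), 288, Mul(2, 82944)), 335021) = Add(Add(Rational(-4, 3), 288, 165888), 335021) = Add(Rational(498524, 3), 335021) = Rational(1503587, 3)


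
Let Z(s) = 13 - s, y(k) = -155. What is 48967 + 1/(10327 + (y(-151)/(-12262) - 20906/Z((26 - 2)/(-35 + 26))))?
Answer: 253774114802363/5182553847 ≈ 48967.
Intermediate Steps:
48967 + 1/(10327 + (y(-151)/(-12262) - 20906/Z((26 - 2)/(-35 + 26)))) = 48967 + 1/(10327 + (-155/(-12262) - 20906/(13 - (26 - 2)/(-35 + 26)))) = 48967 + 1/(10327 + (-155*(-1/12262) - 20906/(13 - 24/(-9)))) = 48967 + 1/(10327 + (155/12262 - 20906/(13 - 24*(-1)/9))) = 48967 + 1/(10327 + (155/12262 - 20906/(13 - 1*(-8/3)))) = 48967 + 1/(10327 + (155/12262 - 20906/(13 + 8/3))) = 48967 + 1/(10327 + (155/12262 - 20906/47/3)) = 48967 + 1/(10327 + (155/12262 - 20906*3/47)) = 48967 + 1/(10327 + (155/12262 - 62718/47)) = 48967 + 1/(10327 - 769040831/576314) = 48967 + 1/(5182553847/576314) = 48967 + 576314/5182553847 = 253774114802363/5182553847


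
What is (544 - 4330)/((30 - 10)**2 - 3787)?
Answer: 1262/1129 ≈ 1.1178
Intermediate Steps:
(544 - 4330)/((30 - 10)**2 - 3787) = -3786/(20**2 - 3787) = -3786/(400 - 3787) = -3786/(-3387) = -3786*(-1/3387) = 1262/1129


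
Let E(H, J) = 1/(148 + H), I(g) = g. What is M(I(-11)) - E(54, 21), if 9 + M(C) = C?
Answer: -4041/202 ≈ -20.005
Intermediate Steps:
M(C) = -9 + C
M(I(-11)) - E(54, 21) = (-9 - 11) - 1/(148 + 54) = -20 - 1/202 = -4041/202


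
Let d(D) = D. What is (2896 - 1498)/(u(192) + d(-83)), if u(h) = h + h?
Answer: 1398/301 ≈ 4.6445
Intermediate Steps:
u(h) = 2*h
(2896 - 1498)/(u(192) + d(-83)) = (2896 - 1498)/(2*192 - 83) = 1398/(384 - 83) = 1398/301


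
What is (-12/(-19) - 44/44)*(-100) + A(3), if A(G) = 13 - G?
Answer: 890/19 ≈ 46.842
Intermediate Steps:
(-12/(-19) - 44/44)*(-100) + A(3) = (-12/(-19) - 44/44)*(-100) + (13 - 1*3) = (-12*(-1/19) - 44*1/44)*(-100) + (13 - 3) = (12/19 - 1)*(-100) + 10 = -7/19*(-100) + 10 = 700/19 + 10 = 890/19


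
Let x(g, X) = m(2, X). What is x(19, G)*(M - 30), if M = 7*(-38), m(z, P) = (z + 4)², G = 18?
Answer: -10656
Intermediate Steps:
m(z, P) = (4 + z)²
x(g, X) = 36 (x(g, X) = (4 + 2)² = 6² = 36)
M = -266
x(19, G)*(M - 30) = 36*(-266 - 30) = 36*(-296) = -10656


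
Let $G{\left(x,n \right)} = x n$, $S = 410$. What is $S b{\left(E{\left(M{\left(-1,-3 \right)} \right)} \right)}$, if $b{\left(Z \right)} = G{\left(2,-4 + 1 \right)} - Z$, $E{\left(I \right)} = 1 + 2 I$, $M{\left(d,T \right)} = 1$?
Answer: $-3690$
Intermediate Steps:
$G{\left(x,n \right)} = n x$
$b{\left(Z \right)} = -6 - Z$ ($b{\left(Z \right)} = \left(-4 + 1\right) 2 - Z = \left(-3\right) 2 - Z = -6 - Z$)
$S b{\left(E{\left(M{\left(-1,-3 \right)} \right)} \right)} = 410 \left(-6 - \left(1 + 2 \cdot 1\right)\right) = 410 \left(-6 - \left(1 + 2\right)\right) = 410 \left(-6 - 3\right) = 410 \left(-9\right) = -3690$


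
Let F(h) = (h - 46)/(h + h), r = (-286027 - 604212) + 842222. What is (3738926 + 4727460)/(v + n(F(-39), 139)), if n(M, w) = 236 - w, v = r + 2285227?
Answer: 8466386/2237307 ≈ 3.7842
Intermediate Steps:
r = -48017 (r = -890239 + 842222 = -48017)
v = 2237210 (v = -48017 + 2285227 = 2237210)
F(h) = (-46 + h)/(2*h) (F(h) = (-46 + h)/((2*h)) = (-46 + h)*(1/(2*h)) = (-46 + h)/(2*h))
(3738926 + 4727460)/(v + n(F(-39), 139)) = (3738926 + 4727460)/(2237210 + (236 - 1*139)) = 8466386/(2237210 + (236 - 139)) = 8466386/(2237210 + 97) = 8466386/2237307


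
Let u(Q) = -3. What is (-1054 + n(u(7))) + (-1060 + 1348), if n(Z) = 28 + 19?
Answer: -719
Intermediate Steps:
n(Z) = 47
(-1054 + n(u(7))) + (-1060 + 1348) = (-1054 + 47) + (-1060 + 1348) = -1007 + 288 = -719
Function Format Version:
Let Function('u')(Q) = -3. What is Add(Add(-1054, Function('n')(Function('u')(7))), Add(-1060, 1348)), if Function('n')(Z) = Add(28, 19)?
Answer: -719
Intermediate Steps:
Function('n')(Z) = 47
Add(Add(-1054, Function('n')(Function('u')(7))), Add(-1060, 1348)) = Add(Add(-1054, 47), Add(-1060, 1348)) = Add(-1007, 288) = -719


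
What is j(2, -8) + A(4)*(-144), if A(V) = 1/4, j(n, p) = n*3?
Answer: -30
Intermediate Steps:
j(n, p) = 3*n
A(V) = ¼
j(2, -8) + A(4)*(-144) = 3*2 + (¼)*(-144) = 6 - 36 = -30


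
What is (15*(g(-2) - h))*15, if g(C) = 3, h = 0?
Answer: 675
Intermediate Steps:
(15*(g(-2) - h))*15 = (15*(3 - 1*0))*15 = (15*(3 + 0))*15 = (15*3)*15 = 45*15 = 675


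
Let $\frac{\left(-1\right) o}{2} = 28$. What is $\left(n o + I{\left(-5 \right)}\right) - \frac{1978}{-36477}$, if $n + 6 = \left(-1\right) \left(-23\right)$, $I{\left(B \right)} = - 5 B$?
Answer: $- \frac{33812201}{36477} \approx -926.95$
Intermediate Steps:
$o = -56$ ($o = \left(-2\right) 28 = -56$)
$n = 17$ ($n = -6 - -23 = -6 + 23 = 17$)
$\left(n o + I{\left(-5 \right)}\right) - \frac{1978}{-36477} = \left(17 \left(-56\right) - -25\right) - \frac{1978}{-36477} = \left(-952 + 25\right) - - \frac{1978}{36477} = -927 + \frac{1978}{36477} = - \frac{33812201}{36477}$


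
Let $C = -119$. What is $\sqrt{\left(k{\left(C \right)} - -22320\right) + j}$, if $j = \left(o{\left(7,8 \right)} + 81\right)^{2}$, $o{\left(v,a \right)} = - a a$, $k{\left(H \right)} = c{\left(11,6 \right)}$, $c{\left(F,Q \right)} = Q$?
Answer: $\sqrt{22615} \approx 150.38$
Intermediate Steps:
$k{\left(H \right)} = 6$
$o{\left(v,a \right)} = - a^{2}$
$j = 289$ ($j = \left(- 8^{2} + 81\right)^{2} = \left(\left(-1\right) 64 + 81\right)^{2} = \left(-64 + 81\right)^{2} = 17^{2} = 289$)
$\sqrt{\left(k{\left(C \right)} - -22320\right) + j} = \sqrt{\left(6 - -22320\right) + 289} = \sqrt{\left(6 + 22320\right) + 289} = \sqrt{22326 + 289} = \sqrt{22615}$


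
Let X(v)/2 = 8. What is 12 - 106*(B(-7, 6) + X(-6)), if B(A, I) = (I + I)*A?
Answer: 7220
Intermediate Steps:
B(A, I) = 2*A*I (B(A, I) = (2*I)*A = 2*A*I)
X(v) = 16 (X(v) = 2*8 = 16)
12 - 106*(B(-7, 6) + X(-6)) = 12 - 106*(2*(-7)*6 + 16) = 12 - 106*(-84 + 16) = 12 - 106*(-68) = 12 + 7208 = 7220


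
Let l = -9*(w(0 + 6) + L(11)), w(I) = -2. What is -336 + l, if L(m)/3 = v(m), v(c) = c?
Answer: -615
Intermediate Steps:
L(m) = 3*m
l = -279 (l = -9*(-2 + 3*11) = -9*(-2 + 33) = -9*31 = -279)
-336 + l = -336 - 279 = -615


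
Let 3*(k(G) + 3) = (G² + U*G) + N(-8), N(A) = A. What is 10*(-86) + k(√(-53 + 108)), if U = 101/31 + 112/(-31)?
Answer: -2542/3 - 11*√55/93 ≈ -848.21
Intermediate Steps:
U = -11/31 (U = 101*(1/31) + 112*(-1/31) = 101/31 - 112/31 = -11/31 ≈ -0.35484)
k(G) = -17/3 - 11*G/93 + G²/3 (k(G) = -3 + ((G² - 11*G/31) - 8)/3 = -3 + (-8 + G² - 11*G/31)/3 = -3 + (-8/3 - 11*G/93 + G²/3) = -17/3 - 11*G/93 + G²/3)
10*(-86) + k(√(-53 + 108)) = 10*(-86) + (-17/3 - 11*√(-53 + 108)/93 + (√(-53 + 108))²/3) = -860 + (-17/3 - 11*√55/93 + (√55)²/3) = -860 + (-17/3 - 11*√55/93 + (⅓)*55) = -860 + (-17/3 - 11*√55/93 + 55/3) = -860 + (38/3 - 11*√55/93) = -2542/3 - 11*√55/93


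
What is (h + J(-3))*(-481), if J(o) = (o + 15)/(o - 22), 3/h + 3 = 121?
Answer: 645021/2950 ≈ 218.65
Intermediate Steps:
h = 3/118 (h = 3/(-3 + 121) = 3/118 ≈ 0.025424)
J(o) = (15 + o)/(-22 + o)
(h + J(-3))*(-481) = (3/118 + (15 - 3)/(-22 - 3))*(-481) = (3/118 + 12/(-25))*(-481) = (3/118 - 1/25*12)*(-481) = (3/118 - 12/25)*(-481) = -1341/2950*(-481) = 645021/2950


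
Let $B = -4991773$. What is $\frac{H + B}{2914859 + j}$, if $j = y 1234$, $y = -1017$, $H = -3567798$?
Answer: $- \frac{8559571}{1659881} \approx -5.1567$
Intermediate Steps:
$j = -1254978$ ($j = \left(-1017\right) 1234 = -1254978$)
$\frac{H + B}{2914859 + j} = \frac{-3567798 - 4991773}{2914859 - 1254978} = - \frac{8559571}{1659881}$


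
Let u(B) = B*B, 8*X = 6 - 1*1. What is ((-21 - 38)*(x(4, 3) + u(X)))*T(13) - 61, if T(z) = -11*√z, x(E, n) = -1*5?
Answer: -61 - 191455*√13/64 ≈ -10847.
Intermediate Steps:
x(E, n) = -5
X = 5/8 (X = (6 - 1*1)/8 = (6 - 1)/8 = (⅛)*5 = 5/8 ≈ 0.62500)
u(B) = B²
((-21 - 38)*(x(4, 3) + u(X)))*T(13) - 61 = ((-21 - 38)*(-5 + (5/8)²))*(-11*√13) - 61 = (-59*(-5 + 25/64))*(-11*√13) - 61 = (-59*(-295/64))*(-11*√13) - 61 = 17405*(-11*√13)/64 - 61 = -191455*√13/64 - 61 = -61 - 191455*√13/64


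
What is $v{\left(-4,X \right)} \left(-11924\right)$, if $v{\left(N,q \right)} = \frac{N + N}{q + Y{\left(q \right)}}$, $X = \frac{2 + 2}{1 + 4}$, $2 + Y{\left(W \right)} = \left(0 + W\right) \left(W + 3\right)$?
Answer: $\frac{1192400}{23} \approx 51844.0$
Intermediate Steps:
$Y{\left(W \right)} = -2 + W \left(3 + W\right)$ ($Y{\left(W \right)} = -2 + \left(0 + W\right) \left(W + 3\right) = -2 + W \left(3 + W\right)$)
$X = \frac{4}{5} \approx 0.8$
$v{\left(N,q \right)} = \frac{2 N}{-2 + q^{2} + 4 q}$ ($v{\left(N,q \right)} = \frac{N + N}{q + \left(-2 + q^{2} + 3 q\right)} = \frac{2 N}{-2 + q^{2} + 4 q}$)
$v{\left(-4,X \right)} \left(-11924\right) = 2 \left(-4\right) \frac{1}{-2 + \left(\frac{4}{5}\right)^{2} + 4 \cdot \frac{4}{5}} \left(-11924\right) = 2 \left(-4\right) \frac{1}{-2 + \frac{16}{25} + \frac{16}{5}} \left(-11924\right) = 2 \left(-4\right) \frac{1}{\frac{46}{25}} \left(-11924\right) = 2 \left(-4\right) \frac{25}{46} \left(-11924\right) = \left(- \frac{100}{23}\right) \left(-11924\right) = \frac{1192400}{23}$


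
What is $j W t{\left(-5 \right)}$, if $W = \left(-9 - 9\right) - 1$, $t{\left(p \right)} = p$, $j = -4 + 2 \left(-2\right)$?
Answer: $-760$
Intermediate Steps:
$j = -8$ ($j = -4 - 4 = -8$)
$W = -19$ ($W = -18 - 1 = -19$)
$j W t{\left(-5 \right)} = \left(-8\right) \left(-19\right) \left(-5\right) = 152 \left(-5\right) = -760$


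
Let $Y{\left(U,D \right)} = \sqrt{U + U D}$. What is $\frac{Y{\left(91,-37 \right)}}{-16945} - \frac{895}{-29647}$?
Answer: $\frac{895}{29647} - \frac{6 i \sqrt{91}}{16945} \approx 0.030189 - 0.0033778 i$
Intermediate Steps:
$Y{\left(U,D \right)} = \sqrt{U + D U}$
$\frac{Y{\left(91,-37 \right)}}{-16945} - \frac{895}{-29647} = \frac{\sqrt{91 \left(1 - 37\right)}}{-16945} - \frac{895}{-29647} = \sqrt{91 \left(-36\right)} \left(- \frac{1}{16945}\right) - - \frac{895}{29647} = \sqrt{-3276} \left(- \frac{1}{16945}\right) + \frac{895}{29647} = 6 i \sqrt{91} \left(- \frac{1}{16945}\right) + \frac{895}{29647} = - \frac{6 i \sqrt{91}}{16945} + \frac{895}{29647} = \frac{895}{29647} - \frac{6 i \sqrt{91}}{16945}$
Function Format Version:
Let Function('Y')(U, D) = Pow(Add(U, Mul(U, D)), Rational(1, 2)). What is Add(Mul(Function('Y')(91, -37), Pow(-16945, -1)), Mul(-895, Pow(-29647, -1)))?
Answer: Add(Rational(895, 29647), Mul(Rational(-6, 16945), I, Pow(91, Rational(1, 2)))) ≈ Add(0.030189, Mul(-0.0033778, I))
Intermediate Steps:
Function('Y')(U, D) = Pow(Add(U, Mul(D, U)), Rational(1, 2))
Add(Mul(Function('Y')(91, -37), Pow(-16945, -1)), Mul(-895, Pow(-29647, -1))) = Add(Mul(Pow(Mul(91, Add(1, -37)), Rational(1, 2)), Pow(-16945, -1)), Mul(-895, Pow(-29647, -1))) = Add(Mul(Pow(Mul(91, -36), Rational(1, 2)), Rational(-1, 16945)), Mul(-895, Rational(-1, 29647))) = Add(Mul(Pow(-3276, Rational(1, 2)), Rational(-1, 16945)), Rational(895, 29647)) = Add(Mul(Mul(6, I, Pow(91, Rational(1, 2))), Rational(-1, 16945)), Rational(895, 29647)) = Add(Mul(Rational(-6, 16945), I, Pow(91, Rational(1, 2))), Rational(895, 29647)) = Add(Rational(895, 29647), Mul(Rational(-6, 16945), I, Pow(91, Rational(1, 2))))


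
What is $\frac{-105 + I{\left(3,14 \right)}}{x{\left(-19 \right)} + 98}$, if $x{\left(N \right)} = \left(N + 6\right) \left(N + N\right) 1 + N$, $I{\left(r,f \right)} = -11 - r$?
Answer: $- \frac{119}{573} \approx -0.20768$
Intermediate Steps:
$x{\left(N \right)} = N + 2 N \left(6 + N\right)$ ($x{\left(N \right)} = \left(6 + N\right) 2 N 1 + N = 2 N \left(6 + N\right) 1 + N = 2 N \left(6 + N\right) + N = N + 2 N \left(6 + N\right)$)
$\frac{-105 + I{\left(3,14 \right)}}{x{\left(-19 \right)} + 98} = \frac{-105 - 14}{- 19 \left(13 + 2 \left(-19\right)\right) + 98} = \frac{-105 - 14}{- 19 \left(13 - 38\right) + 98} = \frac{-105 - 14}{\left(-19\right) \left(-25\right) + 98} = - \frac{119}{475 + 98} = - \frac{119}{573}$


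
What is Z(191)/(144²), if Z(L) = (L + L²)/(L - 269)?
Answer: -191/8424 ≈ -0.022673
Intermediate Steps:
Z(L) = (L + L²)/(-269 + L)
Z(191)/(144²) = (191*(1 + 191)/(-269 + 191))/(144²) = (191*192/(-78))/20736 = (191*(-1/78)*192)*(1/20736) = -6112/13*1/20736 = -191/8424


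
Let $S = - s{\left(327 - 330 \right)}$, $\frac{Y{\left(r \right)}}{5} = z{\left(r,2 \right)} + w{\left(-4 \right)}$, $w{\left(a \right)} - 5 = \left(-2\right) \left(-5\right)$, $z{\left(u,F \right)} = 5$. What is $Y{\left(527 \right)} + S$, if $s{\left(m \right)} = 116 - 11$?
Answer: $-5$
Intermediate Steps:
$s{\left(m \right)} = 105$ ($s{\left(m \right)} = 116 - 11 = 105$)
$w{\left(a \right)} = 15$ ($w{\left(a \right)} = 5 - -10 = 5 + 10 = 15$)
$Y{\left(r \right)} = 100$ ($Y{\left(r \right)} = 5 \left(5 + 15\right) = 5 \cdot 20 = 100$)
$S = -105$ ($S = \left(-1\right) 105 = -105$)
$Y{\left(527 \right)} + S = 100 - 105 = -5$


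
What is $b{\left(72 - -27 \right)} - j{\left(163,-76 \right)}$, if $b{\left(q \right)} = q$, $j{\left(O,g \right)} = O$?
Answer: $-64$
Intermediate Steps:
$b{\left(72 - -27 \right)} - j{\left(163,-76 \right)} = \left(72 - -27\right) - 163 = \left(72 + 27\right) - 163 = 99 - 163 = -64$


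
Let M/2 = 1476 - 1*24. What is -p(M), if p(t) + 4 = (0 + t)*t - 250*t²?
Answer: 2099870788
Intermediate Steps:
M = 2904 (M = 2*(1476 - 1*24) = 2*(1476 - 24) = 2*1452 = 2904)
p(t) = -4 - 249*t² (p(t) = -4 + ((0 + t)*t - 250*t²) = -4 + (t*t - 250*t²) = -4 + (t² - 250*t²) = -4 - 249*t²)
-p(M) = -(-4 - 249*2904²) = -(-4 - 249*8433216) = -(-4 - 2099870784) = -1*(-2099870788) = 2099870788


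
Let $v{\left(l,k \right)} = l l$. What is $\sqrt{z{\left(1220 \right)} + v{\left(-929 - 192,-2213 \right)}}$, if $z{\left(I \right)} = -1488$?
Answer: $\sqrt{1255153} \approx 1120.3$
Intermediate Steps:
$v{\left(l,k \right)} = l^{2}$
$\sqrt{z{\left(1220 \right)} + v{\left(-929 - 192,-2213 \right)}} = \sqrt{-1488 + \left(-929 - 192\right)^{2}} = \sqrt{-1488 + \left(-1121\right)^{2}} = \sqrt{-1488 + 1256641} = \sqrt{1255153}$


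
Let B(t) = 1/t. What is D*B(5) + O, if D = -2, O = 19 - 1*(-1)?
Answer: 98/5 ≈ 19.600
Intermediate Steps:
O = 20 (O = 19 + 1 = 20)
D*B(5) + O = -2/5 + 20 = 98/5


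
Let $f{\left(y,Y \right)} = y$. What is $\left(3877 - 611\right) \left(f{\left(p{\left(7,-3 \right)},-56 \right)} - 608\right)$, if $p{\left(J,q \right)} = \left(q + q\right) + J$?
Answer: $-1982462$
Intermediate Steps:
$p{\left(J,q \right)} = J + 2 q$ ($p{\left(J,q \right)} = 2 q + J = J + 2 q$)
$\left(3877 - 611\right) \left(f{\left(p{\left(7,-3 \right)},-56 \right)} - 608\right) = \left(3877 - 611\right) \left(\left(7 + 2 \left(-3\right)\right) - 608\right) = 3266 \left(\left(7 - 6\right) - 608\right) = 3266 \left(1 - 608\right) = 3266 \left(-607\right) = -1982462$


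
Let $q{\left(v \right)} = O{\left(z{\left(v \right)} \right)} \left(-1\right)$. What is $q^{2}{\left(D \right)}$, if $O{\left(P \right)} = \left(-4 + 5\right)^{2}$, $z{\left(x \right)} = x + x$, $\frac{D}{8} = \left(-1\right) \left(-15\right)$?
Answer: $1$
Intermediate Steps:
$D = 120$ ($D = 8 \left(\left(-1\right) \left(-15\right)\right) = 8 \cdot 15 = 120$)
$z{\left(x \right)} = 2 x$
$O{\left(P \right)} = 1$ ($O{\left(P \right)} = 1^{2} = 1$)
$q{\left(v \right)} = -1$ ($q{\left(v \right)} = 1 \left(-1\right) = -1$)
$q^{2}{\left(D \right)} = \left(-1\right)^{2} = 1$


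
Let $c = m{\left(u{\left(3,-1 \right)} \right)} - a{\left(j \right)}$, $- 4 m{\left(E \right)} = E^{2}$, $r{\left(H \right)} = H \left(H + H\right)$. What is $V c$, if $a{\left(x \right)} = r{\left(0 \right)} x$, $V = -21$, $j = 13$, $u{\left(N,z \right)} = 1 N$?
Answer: $\frac{189}{4} \approx 47.25$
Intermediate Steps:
$u{\left(N,z \right)} = N$
$r{\left(H \right)} = 2 H^{2}$ ($r{\left(H \right)} = H 2 H = 2 H^{2}$)
$m{\left(E \right)} = - \frac{E^{2}}{4}$
$a{\left(x \right)} = 0$ ($a{\left(x \right)} = 2 \cdot 0^{2} x = 2 \cdot 0 x = 0 x = 0$)
$c = - \frac{9}{4}$ ($c = - \frac{3^{2}}{4} - 0 = \left(- \frac{1}{4}\right) 9 + 0 = - \frac{9}{4} + 0 = - \frac{9}{4} \approx -2.25$)
$V c = \left(-21\right) \left(- \frac{9}{4}\right) = \frac{189}{4}$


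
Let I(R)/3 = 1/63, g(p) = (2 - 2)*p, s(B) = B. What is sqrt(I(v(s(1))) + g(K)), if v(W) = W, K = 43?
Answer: sqrt(21)/21 ≈ 0.21822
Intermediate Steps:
g(p) = 0 (g(p) = 0*p = 0)
I(R) = 1/21 (I(R) = 3/63 = 3*(1/63) = 1/21)
sqrt(I(v(s(1))) + g(K)) = sqrt(1/21 + 0) = sqrt(1/21) = sqrt(21)/21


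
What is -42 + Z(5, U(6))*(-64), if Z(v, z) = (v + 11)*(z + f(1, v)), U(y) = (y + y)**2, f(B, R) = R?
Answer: -152618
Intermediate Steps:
U(y) = 4*y**2 (U(y) = (2*y)**2 = 4*y**2)
Z(v, z) = (11 + v)*(v + z) (Z(v, z) = (v + 11)*(z + v) = (11 + v)*(v + z))
-42 + Z(5, U(6))*(-64) = -42 + (5**2 + 11*5 + 11*(4*6**2) + 5*(4*6**2))*(-64) = -42 + (25 + 55 + 11*(4*36) + 5*(4*36))*(-64) = -42 + (25 + 55 + 11*144 + 5*144)*(-64) = -42 + (25 + 55 + 1584 + 720)*(-64) = -42 + 2384*(-64) = -42 - 152576 = -152618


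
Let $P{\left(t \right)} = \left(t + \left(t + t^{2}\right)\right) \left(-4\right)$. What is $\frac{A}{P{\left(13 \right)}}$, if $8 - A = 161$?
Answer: $\frac{51}{260} \approx 0.19615$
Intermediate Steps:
$A = -153$ ($A = 8 - 161 = -153$)
$P{\left(t \right)} = - 8 t - 4 t^{2}$ ($P{\left(t \right)} = \left(t^{2} + 2 t\right) \left(-4\right) = - 8 t - 4 t^{2}$)
$\frac{A}{P{\left(13 \right)}} = - \frac{153}{\left(-4\right) 13 \left(2 + 13\right)} = - \frac{153}{\left(-4\right) 13 \cdot 15} = - \frac{153}{-780} = \left(-153\right) \left(- \frac{1}{780}\right) = \frac{51}{260}$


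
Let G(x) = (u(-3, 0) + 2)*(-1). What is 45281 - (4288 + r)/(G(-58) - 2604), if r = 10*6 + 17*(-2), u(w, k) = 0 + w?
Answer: 117870757/2603 ≈ 45283.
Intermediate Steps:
u(w, k) = w
G(x) = 1 (G(x) = (-3 + 2)*(-1) = -1*(-1) = 1)
r = 26 (r = 60 - 34 = 26)
45281 - (4288 + r)/(G(-58) - 2604) = 45281 - (4288 + 26)/(1 - 2604) = 45281 - 4314/(-2603) = 45281 - 4314*(-1)/2603 = 45281 - 1*(-4314/2603) = 45281 + 4314/2603 = 117870757/2603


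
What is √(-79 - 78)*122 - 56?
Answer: -56 + 122*I*√157 ≈ -56.0 + 1528.7*I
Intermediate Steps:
√(-79 - 78)*122 - 56 = √(-157)*122 - 56 = (I*√157)*122 - 56 = 122*I*√157 - 56 = -56 + 122*I*√157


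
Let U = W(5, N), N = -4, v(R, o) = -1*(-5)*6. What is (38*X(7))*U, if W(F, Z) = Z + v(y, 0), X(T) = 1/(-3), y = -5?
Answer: -988/3 ≈ -329.33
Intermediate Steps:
X(T) = -⅓
v(R, o) = 30 (v(R, o) = 5*6 = 30)
W(F, Z) = 30 + Z (W(F, Z) = Z + 30 = 30 + Z)
U = 26 (U = 30 - 4 = 26)
(38*X(7))*U = (38*(-⅓))*26 = -38/3*26 = -988/3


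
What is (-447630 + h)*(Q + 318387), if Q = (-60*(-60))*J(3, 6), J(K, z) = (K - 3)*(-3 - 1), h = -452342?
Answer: -286539385164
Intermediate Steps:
J(K, z) = 12 - 4*K (J(K, z) = (-3 + K)*(-4) = 12 - 4*K)
Q = 0 (Q = (-60*(-60))*(12 - 4*3) = 3600*(12 - 12) = 3600*0 = 0)
(-447630 + h)*(Q + 318387) = (-447630 - 452342)*(0 + 318387) = -899972*318387 = -286539385164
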